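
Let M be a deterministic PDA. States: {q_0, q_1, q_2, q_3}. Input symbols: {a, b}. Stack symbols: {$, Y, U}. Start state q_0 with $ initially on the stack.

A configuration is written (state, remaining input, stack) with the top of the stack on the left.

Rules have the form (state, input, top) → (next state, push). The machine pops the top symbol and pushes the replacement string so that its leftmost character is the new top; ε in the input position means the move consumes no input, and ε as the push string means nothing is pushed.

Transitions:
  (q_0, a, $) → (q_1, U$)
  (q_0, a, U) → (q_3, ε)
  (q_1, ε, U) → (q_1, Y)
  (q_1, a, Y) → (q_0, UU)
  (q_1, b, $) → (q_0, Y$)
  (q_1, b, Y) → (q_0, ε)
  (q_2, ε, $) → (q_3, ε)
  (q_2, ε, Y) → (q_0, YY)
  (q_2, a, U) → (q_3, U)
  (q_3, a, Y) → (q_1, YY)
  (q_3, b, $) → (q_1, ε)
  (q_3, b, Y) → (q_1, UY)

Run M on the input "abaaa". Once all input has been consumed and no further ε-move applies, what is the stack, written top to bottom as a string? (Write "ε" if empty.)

(q_0, abaaa, $)
  read a, top $: go to q_1, push U$ → (q_1, baaa, U$)
  ε-move, top U: go to q_1, push Y → (q_1, baaa, Y$)
  read b, top Y: go to q_0, push ε → (q_0, aaa, $)
  read a, top $: go to q_1, push U$ → (q_1, aa, U$)
  ε-move, top U: go to q_1, push Y → (q_1, aa, Y$)
  read a, top Y: go to q_0, push UU → (q_0, a, UU$)
  read a, top U: go to q_3, push ε → (q_3, ε, U$)
All input consumed in state q_3 with stack U$.

U$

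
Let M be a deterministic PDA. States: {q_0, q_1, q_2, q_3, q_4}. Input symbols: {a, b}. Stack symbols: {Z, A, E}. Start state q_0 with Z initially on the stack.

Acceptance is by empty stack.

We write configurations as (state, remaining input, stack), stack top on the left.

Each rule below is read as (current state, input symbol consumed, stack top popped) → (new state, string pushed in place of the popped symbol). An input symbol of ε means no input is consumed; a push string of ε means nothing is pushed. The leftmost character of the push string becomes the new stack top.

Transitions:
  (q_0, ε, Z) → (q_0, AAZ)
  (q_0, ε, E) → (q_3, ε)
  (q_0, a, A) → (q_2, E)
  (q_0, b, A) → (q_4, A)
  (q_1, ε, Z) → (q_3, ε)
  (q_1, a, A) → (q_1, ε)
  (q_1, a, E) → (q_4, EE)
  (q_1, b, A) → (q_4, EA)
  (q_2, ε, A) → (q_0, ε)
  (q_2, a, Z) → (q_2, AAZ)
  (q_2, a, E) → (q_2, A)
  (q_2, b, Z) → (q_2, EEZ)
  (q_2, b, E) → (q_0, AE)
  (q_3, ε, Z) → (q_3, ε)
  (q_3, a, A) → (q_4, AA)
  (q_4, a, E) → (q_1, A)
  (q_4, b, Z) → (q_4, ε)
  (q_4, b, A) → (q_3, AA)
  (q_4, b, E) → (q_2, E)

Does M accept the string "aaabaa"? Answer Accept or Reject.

Accept

(q_0, aaabaa, Z)
  ε-move, top Z: go to q_0, push AAZ → (q_0, aaabaa, AAZ)
  read a, top A: go to q_2, push E → (q_2, aabaa, EAZ)
  read a, top E: go to q_2, push A → (q_2, abaa, AAZ)
  ε-move, top A: go to q_0, push ε → (q_0, abaa, AZ)
  read a, top A: go to q_2, push E → (q_2, baa, EZ)
  read b, top E: go to q_0, push AE → (q_0, aa, AEZ)
  read a, top A: go to q_2, push E → (q_2, a, EEZ)
  read a, top E: go to q_2, push A → (q_2, ε, AEZ)
  ε-move, top A: go to q_0, push ε → (q_0, ε, EZ)
  ε-move, top E: go to q_3, push ε → (q_3, ε, Z)
  ε-move, top Z: go to q_3, push ε → (q_3, ε, ε)
All input consumed and the stack is empty.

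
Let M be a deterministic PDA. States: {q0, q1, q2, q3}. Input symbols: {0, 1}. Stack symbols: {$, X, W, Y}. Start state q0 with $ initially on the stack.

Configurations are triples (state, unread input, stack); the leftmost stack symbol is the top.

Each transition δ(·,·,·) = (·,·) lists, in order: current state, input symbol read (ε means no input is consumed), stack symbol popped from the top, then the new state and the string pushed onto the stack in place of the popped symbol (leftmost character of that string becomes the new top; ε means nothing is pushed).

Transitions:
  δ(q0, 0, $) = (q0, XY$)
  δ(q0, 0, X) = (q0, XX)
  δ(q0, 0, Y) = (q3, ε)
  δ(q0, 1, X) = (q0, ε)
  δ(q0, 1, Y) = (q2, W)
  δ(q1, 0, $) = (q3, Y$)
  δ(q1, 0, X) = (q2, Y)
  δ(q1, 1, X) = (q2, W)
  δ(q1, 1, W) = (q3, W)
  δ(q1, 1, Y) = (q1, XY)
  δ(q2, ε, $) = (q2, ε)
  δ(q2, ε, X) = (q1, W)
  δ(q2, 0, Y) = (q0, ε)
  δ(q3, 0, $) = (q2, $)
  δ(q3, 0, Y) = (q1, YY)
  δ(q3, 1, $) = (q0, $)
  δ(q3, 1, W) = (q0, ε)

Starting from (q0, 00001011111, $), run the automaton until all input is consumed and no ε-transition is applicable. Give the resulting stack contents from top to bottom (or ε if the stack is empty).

W$

(q0, 00001011111, $)
  read 0, top $: go to q0, push XY$ → (q0, 0001011111, XY$)
  read 0, top X: go to q0, push XX → (q0, 001011111, XXY$)
  read 0, top X: go to q0, push XX → (q0, 01011111, XXXY$)
  read 0, top X: go to q0, push XX → (q0, 1011111, XXXXY$)
  read 1, top X: go to q0, push ε → (q0, 011111, XXXY$)
  read 0, top X: go to q0, push XX → (q0, 11111, XXXXY$)
  read 1, top X: go to q0, push ε → (q0, 1111, XXXY$)
  read 1, top X: go to q0, push ε → (q0, 111, XXY$)
  read 1, top X: go to q0, push ε → (q0, 11, XY$)
  read 1, top X: go to q0, push ε → (q0, 1, Y$)
  read 1, top Y: go to q2, push W → (q2, ε, W$)
All input consumed in state q2 with stack W$.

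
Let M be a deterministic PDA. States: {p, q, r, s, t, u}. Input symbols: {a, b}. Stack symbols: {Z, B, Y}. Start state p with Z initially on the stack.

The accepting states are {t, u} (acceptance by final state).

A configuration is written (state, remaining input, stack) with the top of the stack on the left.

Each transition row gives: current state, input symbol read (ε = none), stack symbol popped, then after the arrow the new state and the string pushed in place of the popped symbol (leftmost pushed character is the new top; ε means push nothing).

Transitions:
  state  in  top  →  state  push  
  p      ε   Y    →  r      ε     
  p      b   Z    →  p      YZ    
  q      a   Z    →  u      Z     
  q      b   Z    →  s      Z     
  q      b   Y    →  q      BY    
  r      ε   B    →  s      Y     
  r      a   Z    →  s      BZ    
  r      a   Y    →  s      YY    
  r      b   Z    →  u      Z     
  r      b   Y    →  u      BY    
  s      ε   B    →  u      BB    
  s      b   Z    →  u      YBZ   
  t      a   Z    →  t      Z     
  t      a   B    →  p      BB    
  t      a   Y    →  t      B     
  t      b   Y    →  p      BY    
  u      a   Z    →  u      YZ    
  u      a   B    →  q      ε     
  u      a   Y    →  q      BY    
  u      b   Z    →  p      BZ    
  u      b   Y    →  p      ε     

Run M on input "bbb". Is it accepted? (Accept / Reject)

Reject

(p, bbb, Z)
  read b, top Z: go to p, push YZ → (p, bb, YZ)
  ε-move, top Y: go to r, push ε → (r, bb, Z)
  read b, top Z: go to u, push Z → (u, b, Z)
  read b, top Z: go to p, push BZ → (p, ε, BZ)
All input consumed; state p ∉ F and no further ε-move applies.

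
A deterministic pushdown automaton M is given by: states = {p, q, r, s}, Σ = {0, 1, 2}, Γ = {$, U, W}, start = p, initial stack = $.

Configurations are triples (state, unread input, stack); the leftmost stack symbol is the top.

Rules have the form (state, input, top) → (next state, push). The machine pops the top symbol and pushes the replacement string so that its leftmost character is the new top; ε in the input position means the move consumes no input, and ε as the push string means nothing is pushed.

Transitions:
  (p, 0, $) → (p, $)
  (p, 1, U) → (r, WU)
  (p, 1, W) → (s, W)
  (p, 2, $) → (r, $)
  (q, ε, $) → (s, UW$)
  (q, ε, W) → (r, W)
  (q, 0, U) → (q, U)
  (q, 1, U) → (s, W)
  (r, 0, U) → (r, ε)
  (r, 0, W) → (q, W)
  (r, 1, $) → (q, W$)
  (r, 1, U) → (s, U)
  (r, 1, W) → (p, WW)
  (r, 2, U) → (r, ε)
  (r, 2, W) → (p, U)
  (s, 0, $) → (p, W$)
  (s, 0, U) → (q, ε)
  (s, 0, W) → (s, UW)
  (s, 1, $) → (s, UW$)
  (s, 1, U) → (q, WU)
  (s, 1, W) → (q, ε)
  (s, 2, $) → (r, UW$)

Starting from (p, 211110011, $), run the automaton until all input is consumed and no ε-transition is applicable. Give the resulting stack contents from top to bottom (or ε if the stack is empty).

(p, 211110011, $) ⊢ (r, 11110011, $) ⊢ (q, 1110011, W$) ⊢ (r, 1110011, W$) ⊢ (p, 110011, WW$) ⊢ (s, 10011, WW$) ⊢ (q, 0011, W$) ⊢ (r, 0011, W$) ⊢ (q, 011, W$) ⊢ (r, 011, W$) ⊢ (q, 11, W$) ⊢ (r, 11, W$) ⊢ (p, 1, WW$) ⊢ (s, ε, WW$)
All input consumed in state s with stack WW$.

WW$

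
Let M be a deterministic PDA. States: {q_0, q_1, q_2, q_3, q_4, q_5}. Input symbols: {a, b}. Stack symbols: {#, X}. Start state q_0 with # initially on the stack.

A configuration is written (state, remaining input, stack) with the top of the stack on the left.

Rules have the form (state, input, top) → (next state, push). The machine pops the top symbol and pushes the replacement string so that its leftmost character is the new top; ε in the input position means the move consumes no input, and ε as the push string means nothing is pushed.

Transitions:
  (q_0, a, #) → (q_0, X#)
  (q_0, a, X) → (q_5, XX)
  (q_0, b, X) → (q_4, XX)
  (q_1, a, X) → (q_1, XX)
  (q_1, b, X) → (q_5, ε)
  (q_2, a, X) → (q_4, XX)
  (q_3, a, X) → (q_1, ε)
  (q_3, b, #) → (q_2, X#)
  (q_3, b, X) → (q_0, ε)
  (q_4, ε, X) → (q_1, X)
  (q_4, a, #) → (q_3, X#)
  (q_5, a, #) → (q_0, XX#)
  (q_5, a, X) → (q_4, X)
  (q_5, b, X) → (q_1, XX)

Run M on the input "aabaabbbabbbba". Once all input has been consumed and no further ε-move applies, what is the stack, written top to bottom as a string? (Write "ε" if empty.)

XXXXX#

(q_0, aabaabbbabbbba, #)
  read a, top #: go to q_0, push X# → (q_0, abaabbbabbbba, X#)
  read a, top X: go to q_5, push XX → (q_5, baabbbabbbba, XX#)
  read b, top X: go to q_1, push XX → (q_1, aabbbabbbba, XXX#)
  read a, top X: go to q_1, push XX → (q_1, abbbabbbba, XXXX#)
  read a, top X: go to q_1, push XX → (q_1, bbbabbbba, XXXXX#)
  read b, top X: go to q_5, push ε → (q_5, bbabbbba, XXXX#)
  read b, top X: go to q_1, push XX → (q_1, babbbba, XXXXX#)
  read b, top X: go to q_5, push ε → (q_5, abbbba, XXXX#)
  read a, top X: go to q_4, push X → (q_4, bbbba, XXXX#)
  ε-move, top X: go to q_1, push X → (q_1, bbbba, XXXX#)
  read b, top X: go to q_5, push ε → (q_5, bbba, XXX#)
  read b, top X: go to q_1, push XX → (q_1, bba, XXXX#)
  read b, top X: go to q_5, push ε → (q_5, ba, XXX#)
  read b, top X: go to q_1, push XX → (q_1, a, XXXX#)
  read a, top X: go to q_1, push XX → (q_1, ε, XXXXX#)
All input consumed in state q_1 with stack XXXXX#.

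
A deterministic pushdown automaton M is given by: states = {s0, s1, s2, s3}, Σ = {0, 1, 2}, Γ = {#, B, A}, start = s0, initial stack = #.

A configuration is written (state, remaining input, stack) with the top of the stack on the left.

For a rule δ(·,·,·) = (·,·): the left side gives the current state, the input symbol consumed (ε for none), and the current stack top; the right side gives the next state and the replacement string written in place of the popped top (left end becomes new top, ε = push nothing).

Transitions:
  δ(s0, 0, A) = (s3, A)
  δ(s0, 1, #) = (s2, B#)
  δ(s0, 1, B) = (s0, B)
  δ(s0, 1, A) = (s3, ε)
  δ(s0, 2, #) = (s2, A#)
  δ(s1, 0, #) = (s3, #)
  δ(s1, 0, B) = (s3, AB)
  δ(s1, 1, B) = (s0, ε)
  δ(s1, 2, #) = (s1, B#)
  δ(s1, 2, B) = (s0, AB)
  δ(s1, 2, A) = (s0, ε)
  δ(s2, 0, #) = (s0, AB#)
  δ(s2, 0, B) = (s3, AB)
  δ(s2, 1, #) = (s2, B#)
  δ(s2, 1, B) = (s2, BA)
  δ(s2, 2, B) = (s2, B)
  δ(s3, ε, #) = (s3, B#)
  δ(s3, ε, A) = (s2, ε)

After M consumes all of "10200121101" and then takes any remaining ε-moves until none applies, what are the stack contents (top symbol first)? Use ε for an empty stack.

(s0, 10200121101, #)
  read 1, top #: go to s2, push B# → (s2, 0200121101, B#)
  read 0, top B: go to s3, push AB → (s3, 200121101, AB#)
  ε-move, top A: go to s2, push ε → (s2, 200121101, B#)
  read 2, top B: go to s2, push B → (s2, 00121101, B#)
  read 0, top B: go to s3, push AB → (s3, 0121101, AB#)
  ε-move, top A: go to s2, push ε → (s2, 0121101, B#)
  read 0, top B: go to s3, push AB → (s3, 121101, AB#)
  ε-move, top A: go to s2, push ε → (s2, 121101, B#)
  read 1, top B: go to s2, push BA → (s2, 21101, BA#)
  read 2, top B: go to s2, push B → (s2, 1101, BA#)
  read 1, top B: go to s2, push BA → (s2, 101, BAA#)
  read 1, top B: go to s2, push BA → (s2, 01, BAAA#)
  read 0, top B: go to s3, push AB → (s3, 1, ABAAA#)
  ε-move, top A: go to s2, push ε → (s2, 1, BAAA#)
  read 1, top B: go to s2, push BA → (s2, ε, BAAAA#)
All input consumed in state s2 with stack BAAAA#.

BAAAA#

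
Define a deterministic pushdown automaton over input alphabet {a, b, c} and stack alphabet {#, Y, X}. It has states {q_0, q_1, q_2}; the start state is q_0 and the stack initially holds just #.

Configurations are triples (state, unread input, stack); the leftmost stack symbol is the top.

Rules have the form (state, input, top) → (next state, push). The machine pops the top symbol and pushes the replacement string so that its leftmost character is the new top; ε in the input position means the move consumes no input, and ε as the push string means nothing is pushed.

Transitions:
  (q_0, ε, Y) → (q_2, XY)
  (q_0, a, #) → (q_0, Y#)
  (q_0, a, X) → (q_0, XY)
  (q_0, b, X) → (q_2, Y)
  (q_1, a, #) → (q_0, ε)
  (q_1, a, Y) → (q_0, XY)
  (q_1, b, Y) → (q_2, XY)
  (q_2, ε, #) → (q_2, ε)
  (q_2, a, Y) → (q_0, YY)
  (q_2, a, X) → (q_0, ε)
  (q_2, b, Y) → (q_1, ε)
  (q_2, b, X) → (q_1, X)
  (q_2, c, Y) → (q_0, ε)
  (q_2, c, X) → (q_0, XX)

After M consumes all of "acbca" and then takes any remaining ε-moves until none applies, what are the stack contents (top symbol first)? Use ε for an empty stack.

XYY#

(q_0, acbca, #) ⊢ (q_0, cbca, Y#) ⊢ (q_2, cbca, XY#) ⊢ (q_0, bca, XXY#) ⊢ (q_2, ca, YXY#) ⊢ (q_0, a, XY#) ⊢ (q_0, ε, XYY#)
All input consumed in state q_0 with stack XYY#.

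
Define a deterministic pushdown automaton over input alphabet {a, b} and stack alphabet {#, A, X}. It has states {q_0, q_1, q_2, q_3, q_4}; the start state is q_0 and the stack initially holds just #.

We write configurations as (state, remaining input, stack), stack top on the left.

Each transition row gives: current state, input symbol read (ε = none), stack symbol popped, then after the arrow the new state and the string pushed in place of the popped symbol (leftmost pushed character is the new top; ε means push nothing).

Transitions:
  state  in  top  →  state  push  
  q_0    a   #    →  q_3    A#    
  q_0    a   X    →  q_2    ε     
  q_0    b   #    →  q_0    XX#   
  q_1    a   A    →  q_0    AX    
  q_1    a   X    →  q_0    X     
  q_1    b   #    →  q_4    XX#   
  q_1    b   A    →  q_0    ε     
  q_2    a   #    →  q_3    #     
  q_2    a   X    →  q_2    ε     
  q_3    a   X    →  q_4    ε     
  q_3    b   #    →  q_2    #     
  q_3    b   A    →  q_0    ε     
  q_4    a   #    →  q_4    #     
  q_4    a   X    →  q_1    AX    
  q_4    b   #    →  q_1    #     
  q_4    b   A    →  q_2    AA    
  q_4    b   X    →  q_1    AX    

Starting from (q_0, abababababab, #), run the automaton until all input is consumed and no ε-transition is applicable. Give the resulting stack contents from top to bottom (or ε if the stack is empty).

#

(q_0, abababababab, #) ⊢ (q_3, bababababab, A#) ⊢ (q_0, ababababab, #) ⊢ (q_3, babababab, A#) ⊢ (q_0, abababab, #) ⊢ (q_3, bababab, A#) ⊢ (q_0, ababab, #) ⊢ (q_3, babab, A#) ⊢ (q_0, abab, #) ⊢ (q_3, bab, A#) ⊢ (q_0, ab, #) ⊢ (q_3, b, A#) ⊢ (q_0, ε, #)
All input consumed in state q_0 with stack #.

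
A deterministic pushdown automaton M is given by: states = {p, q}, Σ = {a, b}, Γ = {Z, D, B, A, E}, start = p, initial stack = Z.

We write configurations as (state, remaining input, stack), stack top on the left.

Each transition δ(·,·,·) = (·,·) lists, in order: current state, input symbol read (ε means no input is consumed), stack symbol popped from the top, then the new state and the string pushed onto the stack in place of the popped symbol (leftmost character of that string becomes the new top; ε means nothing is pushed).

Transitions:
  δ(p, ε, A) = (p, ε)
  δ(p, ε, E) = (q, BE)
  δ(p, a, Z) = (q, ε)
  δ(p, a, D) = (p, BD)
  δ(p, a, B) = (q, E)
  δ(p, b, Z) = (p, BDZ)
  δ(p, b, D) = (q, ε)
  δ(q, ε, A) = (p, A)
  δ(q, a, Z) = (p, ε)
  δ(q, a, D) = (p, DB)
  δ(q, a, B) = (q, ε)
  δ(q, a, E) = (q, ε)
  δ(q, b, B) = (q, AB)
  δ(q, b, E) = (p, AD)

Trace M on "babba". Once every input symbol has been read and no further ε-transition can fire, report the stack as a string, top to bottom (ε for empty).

DBZ

(p, babba, Z)
  read b, top Z: go to p, push BDZ → (p, abba, BDZ)
  read a, top B: go to q, push E → (q, bba, EDZ)
  read b, top E: go to p, push AD → (p, ba, ADDZ)
  ε-move, top A: go to p, push ε → (p, ba, DDZ)
  read b, top D: go to q, push ε → (q, a, DZ)
  read a, top D: go to p, push DB → (p, ε, DBZ)
All input consumed in state p with stack DBZ.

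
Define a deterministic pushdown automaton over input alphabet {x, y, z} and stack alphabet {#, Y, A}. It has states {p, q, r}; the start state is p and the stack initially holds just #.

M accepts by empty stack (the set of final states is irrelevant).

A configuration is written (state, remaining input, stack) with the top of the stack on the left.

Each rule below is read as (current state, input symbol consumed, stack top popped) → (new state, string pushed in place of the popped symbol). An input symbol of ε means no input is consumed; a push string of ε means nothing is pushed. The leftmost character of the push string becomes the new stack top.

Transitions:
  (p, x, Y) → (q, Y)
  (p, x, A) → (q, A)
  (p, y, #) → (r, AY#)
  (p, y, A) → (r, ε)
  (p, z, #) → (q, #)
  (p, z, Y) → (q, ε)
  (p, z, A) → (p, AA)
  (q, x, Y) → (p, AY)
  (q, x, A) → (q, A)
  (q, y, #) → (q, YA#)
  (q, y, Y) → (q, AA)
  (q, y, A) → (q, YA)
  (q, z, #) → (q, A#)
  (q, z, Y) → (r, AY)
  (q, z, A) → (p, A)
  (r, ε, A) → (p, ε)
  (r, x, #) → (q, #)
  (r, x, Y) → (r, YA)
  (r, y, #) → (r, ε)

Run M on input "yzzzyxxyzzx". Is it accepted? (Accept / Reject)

(p, yzzzyxxyzzx, #)
  read y, top #: go to r, push AY# → (r, zzzyxxyzzx, AY#)
  ε-move, top A: go to p, push ε → (p, zzzyxxyzzx, Y#)
  read z, top Y: go to q, push ε → (q, zzyxxyzzx, #)
  read z, top #: go to q, push A# → (q, zyxxyzzx, A#)
  read z, top A: go to p, push A → (p, yxxyzzx, A#)
  read y, top A: go to r, push ε → (r, xxyzzx, #)
  read x, top #: go to q, push # → (q, xyzzx, #)
No transition applies at (q, xyzzx, #); input not fully consumed.

Reject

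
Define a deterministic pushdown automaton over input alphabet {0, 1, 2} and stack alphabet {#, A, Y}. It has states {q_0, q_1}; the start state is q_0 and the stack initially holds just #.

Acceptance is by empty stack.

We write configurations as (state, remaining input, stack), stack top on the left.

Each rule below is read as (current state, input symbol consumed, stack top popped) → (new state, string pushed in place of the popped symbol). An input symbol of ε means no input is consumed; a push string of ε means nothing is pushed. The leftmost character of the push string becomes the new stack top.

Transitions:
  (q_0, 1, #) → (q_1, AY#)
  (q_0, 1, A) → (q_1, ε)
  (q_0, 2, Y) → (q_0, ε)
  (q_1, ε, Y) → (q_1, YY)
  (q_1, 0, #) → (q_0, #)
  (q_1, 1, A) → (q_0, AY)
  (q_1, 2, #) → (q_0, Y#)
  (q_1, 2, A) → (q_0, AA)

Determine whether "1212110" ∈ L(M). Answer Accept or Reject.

(q_0, 1212110, #)
  read 1, top #: go to q_1, push AY# → (q_1, 212110, AY#)
  read 2, top A: go to q_0, push AA → (q_0, 12110, AAY#)
  read 1, top A: go to q_1, push ε → (q_1, 2110, AY#)
  read 2, top A: go to q_0, push AA → (q_0, 110, AAY#)
  read 1, top A: go to q_1, push ε → (q_1, 10, AY#)
  read 1, top A: go to q_0, push AY → (q_0, 0, AYY#)
No transition applies at (q_0, 0, AYY#); input not fully consumed.

Reject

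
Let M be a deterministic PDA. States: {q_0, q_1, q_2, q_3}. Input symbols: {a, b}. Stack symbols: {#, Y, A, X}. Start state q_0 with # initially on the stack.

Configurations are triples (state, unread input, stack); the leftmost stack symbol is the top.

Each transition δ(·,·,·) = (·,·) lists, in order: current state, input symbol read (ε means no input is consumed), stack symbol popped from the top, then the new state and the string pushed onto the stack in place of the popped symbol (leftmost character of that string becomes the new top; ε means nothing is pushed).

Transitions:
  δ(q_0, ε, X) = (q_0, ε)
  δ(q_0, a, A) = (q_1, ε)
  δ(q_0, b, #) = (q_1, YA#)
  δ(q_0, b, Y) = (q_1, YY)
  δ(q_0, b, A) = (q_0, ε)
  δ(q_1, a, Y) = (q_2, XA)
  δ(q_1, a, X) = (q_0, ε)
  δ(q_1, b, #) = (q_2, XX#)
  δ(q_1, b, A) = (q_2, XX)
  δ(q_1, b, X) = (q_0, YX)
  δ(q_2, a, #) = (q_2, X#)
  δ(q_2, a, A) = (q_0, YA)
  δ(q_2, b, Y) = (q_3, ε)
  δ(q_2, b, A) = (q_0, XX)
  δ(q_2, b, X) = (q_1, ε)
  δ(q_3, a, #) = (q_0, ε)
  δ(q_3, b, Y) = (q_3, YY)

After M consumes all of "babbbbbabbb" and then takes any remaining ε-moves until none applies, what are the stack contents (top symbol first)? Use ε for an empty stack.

XYXA#

(q_0, babbbbbabbb, #)
  read b, top #: go to q_1, push YA# → (q_1, abbbbbabbb, YA#)
  read a, top Y: go to q_2, push XA → (q_2, bbbbbabbb, XAA#)
  read b, top X: go to q_1, push ε → (q_1, bbbbabbb, AA#)
  read b, top A: go to q_2, push XX → (q_2, bbbabbb, XXA#)
  read b, top X: go to q_1, push ε → (q_1, bbabbb, XA#)
  read b, top X: go to q_0, push YX → (q_0, babbb, YXA#)
  read b, top Y: go to q_1, push YY → (q_1, abbb, YYXA#)
  read a, top Y: go to q_2, push XA → (q_2, bbb, XAYXA#)
  read b, top X: go to q_1, push ε → (q_1, bb, AYXA#)
  read b, top A: go to q_2, push XX → (q_2, b, XXYXA#)
  read b, top X: go to q_1, push ε → (q_1, ε, XYXA#)
All input consumed in state q_1 with stack XYXA#.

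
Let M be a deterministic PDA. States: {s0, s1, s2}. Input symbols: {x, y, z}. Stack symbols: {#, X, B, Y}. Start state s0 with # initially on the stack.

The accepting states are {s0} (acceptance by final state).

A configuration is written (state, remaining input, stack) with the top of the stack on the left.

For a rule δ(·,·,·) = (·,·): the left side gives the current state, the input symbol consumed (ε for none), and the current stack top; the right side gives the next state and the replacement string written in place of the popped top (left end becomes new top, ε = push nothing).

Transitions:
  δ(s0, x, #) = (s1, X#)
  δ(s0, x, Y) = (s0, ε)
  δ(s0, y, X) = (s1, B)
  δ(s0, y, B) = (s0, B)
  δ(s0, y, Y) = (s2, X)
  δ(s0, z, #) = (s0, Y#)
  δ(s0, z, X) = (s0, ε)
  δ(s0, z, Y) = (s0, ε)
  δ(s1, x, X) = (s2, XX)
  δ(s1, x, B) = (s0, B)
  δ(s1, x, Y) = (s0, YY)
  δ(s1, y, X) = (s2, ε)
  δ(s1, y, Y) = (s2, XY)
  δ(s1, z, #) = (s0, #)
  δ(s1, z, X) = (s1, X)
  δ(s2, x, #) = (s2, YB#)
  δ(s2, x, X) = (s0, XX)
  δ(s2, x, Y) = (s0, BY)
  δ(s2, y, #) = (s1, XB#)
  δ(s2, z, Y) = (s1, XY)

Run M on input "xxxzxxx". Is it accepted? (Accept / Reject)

Reject

(s0, xxxzxxx, #)
  read x, top #: go to s1, push X# → (s1, xxzxxx, X#)
  read x, top X: go to s2, push XX → (s2, xzxxx, XX#)
  read x, top X: go to s0, push XX → (s0, zxxx, XXX#)
  read z, top X: go to s0, push ε → (s0, xxx, XX#)
No transition applies at (s0, xxx, XX#); input not fully consumed.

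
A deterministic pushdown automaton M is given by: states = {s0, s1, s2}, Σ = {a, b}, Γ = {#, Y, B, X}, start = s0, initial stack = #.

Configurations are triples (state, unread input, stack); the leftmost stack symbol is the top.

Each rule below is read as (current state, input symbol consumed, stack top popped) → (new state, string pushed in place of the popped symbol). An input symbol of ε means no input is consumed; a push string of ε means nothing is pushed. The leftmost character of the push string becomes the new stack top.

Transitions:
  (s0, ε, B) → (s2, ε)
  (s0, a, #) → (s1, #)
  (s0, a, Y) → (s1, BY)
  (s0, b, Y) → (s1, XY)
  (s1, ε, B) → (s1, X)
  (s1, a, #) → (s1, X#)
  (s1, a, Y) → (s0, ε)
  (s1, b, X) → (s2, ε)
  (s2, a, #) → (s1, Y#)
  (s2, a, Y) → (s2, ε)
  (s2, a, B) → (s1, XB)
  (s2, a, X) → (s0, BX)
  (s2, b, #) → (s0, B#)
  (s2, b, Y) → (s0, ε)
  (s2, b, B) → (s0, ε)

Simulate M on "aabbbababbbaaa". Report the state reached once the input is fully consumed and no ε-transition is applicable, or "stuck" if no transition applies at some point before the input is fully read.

stuck

(s0, aabbbababbbaaa, #) ⊢ (s1, abbbababbbaaa, #) ⊢ (s1, bbbababbbaaa, X#) ⊢ (s2, bbababbbaaa, #) ⊢ (s0, bababbbaaa, B#) ⊢ (s2, bababbbaaa, #) ⊢ (s0, ababbbaaa, B#) ⊢ (s2, ababbbaaa, #) ⊢ (s1, babbbaaa, Y#)
No transition for (s1, b, top Y); M blocks with input babbbaaa remaining.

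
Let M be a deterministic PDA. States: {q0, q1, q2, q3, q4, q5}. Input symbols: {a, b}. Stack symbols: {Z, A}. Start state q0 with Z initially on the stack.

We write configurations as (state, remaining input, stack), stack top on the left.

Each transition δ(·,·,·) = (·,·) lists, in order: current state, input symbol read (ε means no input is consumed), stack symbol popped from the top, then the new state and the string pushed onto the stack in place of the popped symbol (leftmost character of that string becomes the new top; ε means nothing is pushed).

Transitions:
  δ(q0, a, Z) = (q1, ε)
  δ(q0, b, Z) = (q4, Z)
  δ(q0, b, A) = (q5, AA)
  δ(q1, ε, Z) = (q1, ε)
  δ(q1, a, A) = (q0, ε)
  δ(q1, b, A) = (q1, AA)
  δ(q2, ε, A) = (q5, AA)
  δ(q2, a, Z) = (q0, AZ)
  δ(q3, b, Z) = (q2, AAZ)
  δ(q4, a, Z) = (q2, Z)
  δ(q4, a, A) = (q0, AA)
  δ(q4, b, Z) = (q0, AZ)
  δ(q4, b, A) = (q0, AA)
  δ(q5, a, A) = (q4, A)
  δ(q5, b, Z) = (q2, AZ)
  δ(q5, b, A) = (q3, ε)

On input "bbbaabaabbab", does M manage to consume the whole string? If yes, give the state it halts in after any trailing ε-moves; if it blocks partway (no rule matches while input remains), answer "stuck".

(q0, bbbaabaabbab, Z)
  read b, top Z: go to q4, push Z → (q4, bbaabaabbab, Z)
  read b, top Z: go to q0, push AZ → (q0, baabaabbab, AZ)
  read b, top A: go to q5, push AA → (q5, aabaabbab, AAZ)
  read a, top A: go to q4, push A → (q4, abaabbab, AAZ)
  read a, top A: go to q0, push AA → (q0, baabbab, AAAZ)
  read b, top A: go to q5, push AA → (q5, aabbab, AAAAZ)
  read a, top A: go to q4, push A → (q4, abbab, AAAAZ)
  read a, top A: go to q0, push AA → (q0, bbab, AAAAAZ)
  read b, top A: go to q5, push AA → (q5, bab, AAAAAAZ)
  read b, top A: go to q3, push ε → (q3, ab, AAAAAZ)
No transition for (q3, a, top A); M blocks with input ab remaining.

stuck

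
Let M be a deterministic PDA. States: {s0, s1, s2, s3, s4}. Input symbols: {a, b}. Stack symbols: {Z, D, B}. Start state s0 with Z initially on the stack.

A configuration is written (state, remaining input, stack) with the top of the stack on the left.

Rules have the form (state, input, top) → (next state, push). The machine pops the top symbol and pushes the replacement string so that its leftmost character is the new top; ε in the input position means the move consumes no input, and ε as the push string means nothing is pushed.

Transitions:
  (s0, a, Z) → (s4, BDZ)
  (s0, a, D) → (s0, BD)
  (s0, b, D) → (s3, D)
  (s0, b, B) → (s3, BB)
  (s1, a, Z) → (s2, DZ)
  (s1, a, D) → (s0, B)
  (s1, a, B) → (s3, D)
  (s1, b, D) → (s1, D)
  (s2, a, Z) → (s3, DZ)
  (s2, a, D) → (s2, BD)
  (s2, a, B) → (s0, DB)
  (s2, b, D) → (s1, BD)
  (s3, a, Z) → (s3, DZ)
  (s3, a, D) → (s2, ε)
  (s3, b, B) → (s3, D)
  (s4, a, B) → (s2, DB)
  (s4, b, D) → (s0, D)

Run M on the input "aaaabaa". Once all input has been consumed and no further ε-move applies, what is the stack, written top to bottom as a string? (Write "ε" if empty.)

DBDBDZ

(s0, aaaabaa, Z)
  read a, top Z: go to s4, push BDZ → (s4, aaabaa, BDZ)
  read a, top B: go to s2, push DB → (s2, aabaa, DBDZ)
  read a, top D: go to s2, push BD → (s2, abaa, BDBDZ)
  read a, top B: go to s0, push DB → (s0, baa, DBDBDZ)
  read b, top D: go to s3, push D → (s3, aa, DBDBDZ)
  read a, top D: go to s2, push ε → (s2, a, BDBDZ)
  read a, top B: go to s0, push DB → (s0, ε, DBDBDZ)
All input consumed in state s0 with stack DBDBDZ.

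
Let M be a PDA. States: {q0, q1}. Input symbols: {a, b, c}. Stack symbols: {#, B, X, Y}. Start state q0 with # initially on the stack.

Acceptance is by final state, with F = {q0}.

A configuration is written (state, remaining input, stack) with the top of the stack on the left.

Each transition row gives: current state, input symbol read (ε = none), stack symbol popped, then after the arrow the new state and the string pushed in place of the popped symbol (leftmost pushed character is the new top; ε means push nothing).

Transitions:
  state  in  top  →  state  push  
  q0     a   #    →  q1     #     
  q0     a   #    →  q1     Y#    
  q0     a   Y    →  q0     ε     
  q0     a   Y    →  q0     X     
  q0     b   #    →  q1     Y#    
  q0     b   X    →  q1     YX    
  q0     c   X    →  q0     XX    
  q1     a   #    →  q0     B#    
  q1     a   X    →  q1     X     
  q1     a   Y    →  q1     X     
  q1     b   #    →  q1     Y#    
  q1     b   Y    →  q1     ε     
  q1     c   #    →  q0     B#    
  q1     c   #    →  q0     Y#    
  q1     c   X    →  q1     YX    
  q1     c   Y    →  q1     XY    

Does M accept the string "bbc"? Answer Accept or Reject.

One accepting computation: (q0, bbc, #) ⊢ (q1, bc, Y#) ⊢ (q1, c, #) ⊢ (q0, ε, B#)
All input consumed and state q0 ∈ F.

Accept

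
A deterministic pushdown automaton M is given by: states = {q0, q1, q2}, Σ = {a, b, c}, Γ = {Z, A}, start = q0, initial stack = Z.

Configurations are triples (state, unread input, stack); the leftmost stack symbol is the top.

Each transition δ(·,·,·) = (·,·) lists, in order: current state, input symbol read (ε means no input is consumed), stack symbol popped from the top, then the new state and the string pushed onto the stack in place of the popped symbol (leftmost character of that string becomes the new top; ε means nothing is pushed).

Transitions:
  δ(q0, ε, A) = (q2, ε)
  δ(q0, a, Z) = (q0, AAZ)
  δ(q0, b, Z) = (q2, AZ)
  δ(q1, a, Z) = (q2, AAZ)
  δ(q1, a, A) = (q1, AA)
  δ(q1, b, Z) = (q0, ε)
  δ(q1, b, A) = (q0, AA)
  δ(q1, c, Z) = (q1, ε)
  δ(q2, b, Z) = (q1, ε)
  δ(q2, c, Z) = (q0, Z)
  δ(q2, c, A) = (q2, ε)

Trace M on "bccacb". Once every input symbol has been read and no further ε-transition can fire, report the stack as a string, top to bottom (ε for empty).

ε

(q0, bccacb, Z)
  read b, top Z: go to q2, push AZ → (q2, ccacb, AZ)
  read c, top A: go to q2, push ε → (q2, cacb, Z)
  read c, top Z: go to q0, push Z → (q0, acb, Z)
  read a, top Z: go to q0, push AAZ → (q0, cb, AAZ)
  ε-move, top A: go to q2, push ε → (q2, cb, AZ)
  read c, top A: go to q2, push ε → (q2, b, Z)
  read b, top Z: go to q1, push ε → (q1, ε, ε)
All input consumed in state q1 with stack ε.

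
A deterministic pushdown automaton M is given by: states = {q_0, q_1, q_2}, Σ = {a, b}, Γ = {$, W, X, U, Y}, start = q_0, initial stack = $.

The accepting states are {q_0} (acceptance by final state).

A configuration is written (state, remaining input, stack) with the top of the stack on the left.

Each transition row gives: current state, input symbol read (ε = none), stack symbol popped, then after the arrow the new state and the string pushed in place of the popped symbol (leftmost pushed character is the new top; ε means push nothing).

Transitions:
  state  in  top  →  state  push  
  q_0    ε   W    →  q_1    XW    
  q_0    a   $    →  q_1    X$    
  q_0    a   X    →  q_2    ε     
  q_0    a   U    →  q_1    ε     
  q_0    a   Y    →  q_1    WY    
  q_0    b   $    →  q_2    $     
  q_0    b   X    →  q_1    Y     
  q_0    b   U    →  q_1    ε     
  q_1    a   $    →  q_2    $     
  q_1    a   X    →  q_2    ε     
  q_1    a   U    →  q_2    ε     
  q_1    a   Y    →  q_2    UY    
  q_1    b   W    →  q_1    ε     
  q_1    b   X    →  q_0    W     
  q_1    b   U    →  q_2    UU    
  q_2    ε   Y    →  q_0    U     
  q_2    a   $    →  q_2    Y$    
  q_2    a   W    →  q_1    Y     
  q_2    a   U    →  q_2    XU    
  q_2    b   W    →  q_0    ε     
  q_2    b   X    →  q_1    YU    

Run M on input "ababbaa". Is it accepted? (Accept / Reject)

(q_0, ababbaa, $)
  read a, top $: go to q_1, push X$ → (q_1, babbaa, X$)
  read b, top X: go to q_0, push W → (q_0, abbaa, W$)
  ε-move, top W: go to q_1, push XW → (q_1, abbaa, XW$)
  read a, top X: go to q_2, push ε → (q_2, bbaa, W$)
  read b, top W: go to q_0, push ε → (q_0, baa, $)
  read b, top $: go to q_2, push $ → (q_2, aa, $)
  read a, top $: go to q_2, push Y$ → (q_2, a, Y$)
  ε-move, top Y: go to q_0, push U → (q_0, a, U$)
  read a, top U: go to q_1, push ε → (q_1, ε, $)
All input consumed; state q_1 ∉ F and no further ε-move applies.

Reject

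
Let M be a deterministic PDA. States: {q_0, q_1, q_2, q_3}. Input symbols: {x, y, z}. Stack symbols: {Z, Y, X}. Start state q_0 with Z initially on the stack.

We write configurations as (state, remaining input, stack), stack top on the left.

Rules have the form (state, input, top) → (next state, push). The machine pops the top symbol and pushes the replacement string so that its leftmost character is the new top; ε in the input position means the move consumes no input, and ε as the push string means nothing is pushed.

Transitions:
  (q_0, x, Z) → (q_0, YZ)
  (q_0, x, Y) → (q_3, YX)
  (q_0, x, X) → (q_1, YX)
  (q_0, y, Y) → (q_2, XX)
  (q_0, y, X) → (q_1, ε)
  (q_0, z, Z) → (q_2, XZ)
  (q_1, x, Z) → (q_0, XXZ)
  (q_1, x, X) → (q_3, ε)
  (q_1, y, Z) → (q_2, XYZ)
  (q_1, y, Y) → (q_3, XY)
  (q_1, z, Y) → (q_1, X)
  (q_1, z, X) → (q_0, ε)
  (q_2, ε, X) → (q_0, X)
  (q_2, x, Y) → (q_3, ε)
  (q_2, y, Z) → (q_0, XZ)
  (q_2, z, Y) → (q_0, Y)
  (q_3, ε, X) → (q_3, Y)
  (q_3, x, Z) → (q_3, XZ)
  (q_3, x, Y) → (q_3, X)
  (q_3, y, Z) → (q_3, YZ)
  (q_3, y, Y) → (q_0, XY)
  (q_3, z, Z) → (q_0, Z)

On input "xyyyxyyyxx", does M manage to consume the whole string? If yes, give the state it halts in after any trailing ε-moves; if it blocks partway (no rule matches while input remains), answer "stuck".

stuck

(q_0, xyyyxyyyxx, Z)
  read x, top Z: go to q_0, push YZ → (q_0, yyyxyyyxx, YZ)
  read y, top Y: go to q_2, push XX → (q_2, yyxyyyxx, XXZ)
  ε-move, top X: go to q_0, push X → (q_0, yyxyyyxx, XXZ)
  read y, top X: go to q_1, push ε → (q_1, yxyyyxx, XZ)
No transition for (q_1, y, top X); M blocks with input yxyyyxx remaining.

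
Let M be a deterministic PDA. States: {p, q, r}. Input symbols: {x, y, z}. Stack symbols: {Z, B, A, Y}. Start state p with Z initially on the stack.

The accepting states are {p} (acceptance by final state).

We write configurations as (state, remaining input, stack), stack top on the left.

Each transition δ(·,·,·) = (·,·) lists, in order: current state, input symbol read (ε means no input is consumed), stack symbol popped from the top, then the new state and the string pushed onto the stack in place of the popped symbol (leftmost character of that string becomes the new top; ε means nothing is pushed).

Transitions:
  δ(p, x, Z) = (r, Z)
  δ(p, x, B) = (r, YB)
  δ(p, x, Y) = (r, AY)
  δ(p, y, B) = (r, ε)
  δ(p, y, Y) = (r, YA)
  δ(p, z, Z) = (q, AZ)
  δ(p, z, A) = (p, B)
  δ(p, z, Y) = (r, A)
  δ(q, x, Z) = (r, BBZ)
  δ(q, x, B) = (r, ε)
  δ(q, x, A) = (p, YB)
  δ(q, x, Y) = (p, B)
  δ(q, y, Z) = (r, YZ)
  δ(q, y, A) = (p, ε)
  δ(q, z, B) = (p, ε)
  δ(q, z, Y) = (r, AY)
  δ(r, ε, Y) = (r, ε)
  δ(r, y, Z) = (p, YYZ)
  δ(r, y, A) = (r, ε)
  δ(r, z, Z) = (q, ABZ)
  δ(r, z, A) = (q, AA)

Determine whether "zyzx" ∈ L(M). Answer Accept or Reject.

(p, zyzx, Z)
  read z, top Z: go to q, push AZ → (q, yzx, AZ)
  read y, top A: go to p, push ε → (p, zx, Z)
  read z, top Z: go to q, push AZ → (q, x, AZ)
  read x, top A: go to p, push YB → (p, ε, YBZ)
All input consumed; state p ∈ F.

Accept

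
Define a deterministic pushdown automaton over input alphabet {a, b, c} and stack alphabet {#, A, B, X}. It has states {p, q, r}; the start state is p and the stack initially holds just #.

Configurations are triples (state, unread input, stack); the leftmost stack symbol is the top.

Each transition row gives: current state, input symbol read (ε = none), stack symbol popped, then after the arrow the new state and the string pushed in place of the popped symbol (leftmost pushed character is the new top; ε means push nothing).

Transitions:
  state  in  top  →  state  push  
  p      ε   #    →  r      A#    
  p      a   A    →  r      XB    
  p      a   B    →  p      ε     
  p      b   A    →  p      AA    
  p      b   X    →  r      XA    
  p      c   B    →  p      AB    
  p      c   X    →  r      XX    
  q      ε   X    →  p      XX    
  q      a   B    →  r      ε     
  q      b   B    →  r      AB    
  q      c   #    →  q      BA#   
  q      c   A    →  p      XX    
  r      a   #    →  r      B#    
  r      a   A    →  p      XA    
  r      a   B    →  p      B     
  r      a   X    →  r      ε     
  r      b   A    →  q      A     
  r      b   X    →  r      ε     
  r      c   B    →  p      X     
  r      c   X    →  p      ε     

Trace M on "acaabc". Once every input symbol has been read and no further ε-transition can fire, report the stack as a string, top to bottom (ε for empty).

XX#

(p, acaabc, #)
  ε-move, top #: go to r, push A# → (r, acaabc, A#)
  read a, top A: go to p, push XA → (p, caabc, XA#)
  read c, top X: go to r, push XX → (r, aabc, XXA#)
  read a, top X: go to r, push ε → (r, abc, XA#)
  read a, top X: go to r, push ε → (r, bc, A#)
  read b, top A: go to q, push A → (q, c, A#)
  read c, top A: go to p, push XX → (p, ε, XX#)
All input consumed in state p with stack XX#.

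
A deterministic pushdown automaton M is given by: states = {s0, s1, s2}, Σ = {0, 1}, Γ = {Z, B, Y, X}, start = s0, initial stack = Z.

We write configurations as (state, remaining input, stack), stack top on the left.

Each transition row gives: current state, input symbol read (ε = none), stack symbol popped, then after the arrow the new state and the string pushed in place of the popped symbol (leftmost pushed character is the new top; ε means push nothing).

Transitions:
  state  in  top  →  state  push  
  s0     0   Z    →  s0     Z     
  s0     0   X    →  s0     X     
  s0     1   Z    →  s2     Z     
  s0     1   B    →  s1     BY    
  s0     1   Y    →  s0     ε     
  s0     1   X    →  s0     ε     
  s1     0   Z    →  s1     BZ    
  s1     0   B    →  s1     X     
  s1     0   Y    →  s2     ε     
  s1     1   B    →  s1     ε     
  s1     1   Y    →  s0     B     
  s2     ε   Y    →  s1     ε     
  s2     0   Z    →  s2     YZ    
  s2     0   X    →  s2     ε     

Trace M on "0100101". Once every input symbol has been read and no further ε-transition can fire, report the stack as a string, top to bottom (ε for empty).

(s0, 0100101, Z)
  read 0, top Z: go to s0, push Z → (s0, 100101, Z)
  read 1, top Z: go to s2, push Z → (s2, 00101, Z)
  read 0, top Z: go to s2, push YZ → (s2, 0101, YZ)
  ε-move, top Y: go to s1, push ε → (s1, 0101, Z)
  read 0, top Z: go to s1, push BZ → (s1, 101, BZ)
  read 1, top B: go to s1, push ε → (s1, 01, Z)
  read 0, top Z: go to s1, push BZ → (s1, 1, BZ)
  read 1, top B: go to s1, push ε → (s1, ε, Z)
All input consumed in state s1 with stack Z.

Z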